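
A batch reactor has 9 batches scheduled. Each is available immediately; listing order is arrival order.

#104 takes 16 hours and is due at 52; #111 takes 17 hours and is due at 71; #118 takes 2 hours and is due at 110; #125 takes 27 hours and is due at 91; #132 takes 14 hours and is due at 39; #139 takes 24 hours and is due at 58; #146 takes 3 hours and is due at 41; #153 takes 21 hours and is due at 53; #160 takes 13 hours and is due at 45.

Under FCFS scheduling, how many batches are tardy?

FIFO (arrival order): #104 #111 #118 #125 #132 #139 #146 #153 #160.
#104: 0→16, due 52, tardiness 0
#111: 16→33, due 71, tardiness 0
#118: 33→35, due 110, tardiness 0
#125: 35→62, due 91, tardiness 0
#132: 62→76, due 39, tardiness 37
#139: 76→100, due 58, tardiness 42
#146: 100→103, due 41, tardiness 62
#153: 103→124, due 53, tardiness 71
#160: 124→137, due 45, tardiness 92
Late batches: 5.

5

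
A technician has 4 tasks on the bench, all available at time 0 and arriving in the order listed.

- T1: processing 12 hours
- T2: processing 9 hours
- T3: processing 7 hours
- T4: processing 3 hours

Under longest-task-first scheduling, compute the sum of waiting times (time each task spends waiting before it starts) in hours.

LPT (decreasing processing time): T1 T2 T3 T4.
T1: waits 0, runs 0→12
T2: waits 12, runs 12→21
T3: waits 21, runs 21→28
T4: waits 28, runs 28→31
Sum = 0+12+21+28 = 61.

61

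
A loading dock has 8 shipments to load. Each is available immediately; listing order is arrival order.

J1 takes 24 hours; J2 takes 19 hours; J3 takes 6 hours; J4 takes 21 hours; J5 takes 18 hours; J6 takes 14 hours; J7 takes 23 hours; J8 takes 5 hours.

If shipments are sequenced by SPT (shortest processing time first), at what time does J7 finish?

SPT (increasing processing time): J8 J3 J6 J5 J2 J4 J7 J1.
J8: 0→5
J3: 5→11
J6: 11→25
J5: 25→43
J2: 43→62
J4: 62→83
J7: 83→106

106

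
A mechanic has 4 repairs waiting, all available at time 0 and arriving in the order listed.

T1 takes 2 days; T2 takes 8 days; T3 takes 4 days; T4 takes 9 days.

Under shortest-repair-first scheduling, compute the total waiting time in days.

SPT (increasing processing time): T1 T3 T2 T4.
T1: waits 0, runs 0→2
T3: waits 2, runs 2→6
T2: waits 6, runs 6→14
T4: waits 14, runs 14→23
Sum = 0+2+6+14 = 22.

22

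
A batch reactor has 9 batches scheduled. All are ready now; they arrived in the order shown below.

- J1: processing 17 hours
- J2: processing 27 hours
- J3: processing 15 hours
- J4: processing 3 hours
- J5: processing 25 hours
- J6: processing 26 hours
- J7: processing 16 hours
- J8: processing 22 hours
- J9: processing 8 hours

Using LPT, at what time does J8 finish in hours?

100

LPT (decreasing processing time): J2 J6 J5 J8 J1 J7 J3 J9 J4.
J2: 0→27
J6: 27→53
J5: 53→78
J8: 78→100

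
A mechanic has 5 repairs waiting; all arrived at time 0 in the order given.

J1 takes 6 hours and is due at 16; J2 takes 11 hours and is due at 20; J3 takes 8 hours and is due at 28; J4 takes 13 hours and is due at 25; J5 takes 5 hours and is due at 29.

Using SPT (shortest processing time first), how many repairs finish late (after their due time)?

2

SPT (increasing processing time): J5 J1 J3 J2 J4.
J5: 0→5, due 29, tardiness 0
J1: 5→11, due 16, tardiness 0
J3: 11→19, due 28, tardiness 0
J2: 19→30, due 20, tardiness 10
J4: 30→43, due 25, tardiness 18
Late repairs: 2.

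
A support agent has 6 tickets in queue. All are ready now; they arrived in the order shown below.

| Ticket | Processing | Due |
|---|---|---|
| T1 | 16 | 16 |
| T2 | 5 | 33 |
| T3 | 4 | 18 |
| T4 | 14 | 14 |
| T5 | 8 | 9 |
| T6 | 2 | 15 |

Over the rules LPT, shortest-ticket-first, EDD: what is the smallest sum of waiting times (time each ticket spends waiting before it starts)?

71

LPT (decreasing processing time): T1 T4 T5 T2 T3 T6.
T1: waits 0, runs 0→16
T4: waits 16, runs 16→30
T5: waits 30, runs 30→38
T2: waits 38, runs 38→43
T3: waits 43, runs 43→47
T6: waits 47, runs 47→49
Sum = 0+16+30+38+43+47 = 174.
SPT (increasing processing time): T6 T3 T2 T5 T4 T1.
T6: waits 0, runs 0→2
T3: waits 2, runs 2→6
T2: waits 6, runs 6→11
T5: waits 11, runs 11→19
T4: waits 19, runs 19→33
T1: waits 33, runs 33→49
Sum = 0+2+6+11+19+33 = 71.
EDD (increasing due date): T5 T4 T6 T1 T3 T2.
T5: waits 0, runs 0→8
T4: waits 8, runs 8→22
T6: waits 22, runs 22→24
T1: waits 24, runs 24→40
T3: waits 40, runs 40→44
T2: waits 44, runs 44→49
Sum = 0+8+22+24+40+44 = 138.
LPT 174, SPT 71, EDD 138 → minimum 71.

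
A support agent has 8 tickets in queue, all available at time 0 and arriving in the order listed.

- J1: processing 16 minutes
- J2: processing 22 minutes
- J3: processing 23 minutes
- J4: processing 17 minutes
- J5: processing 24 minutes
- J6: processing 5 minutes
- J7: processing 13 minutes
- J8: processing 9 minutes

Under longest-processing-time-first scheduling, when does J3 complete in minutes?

47

LPT (decreasing processing time): J5 J3 J2 J4 J1 J7 J8 J6.
J5: 0→24
J3: 24→47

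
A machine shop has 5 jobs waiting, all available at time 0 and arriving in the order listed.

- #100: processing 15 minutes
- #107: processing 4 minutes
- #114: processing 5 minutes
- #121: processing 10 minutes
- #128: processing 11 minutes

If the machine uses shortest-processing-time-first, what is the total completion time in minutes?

107

SPT (increasing processing time): #107 #114 #121 #128 #100.
#107: 0→4
#114: 4→9
#121: 9→19
#128: 19→30
#100: 30→45
Sum = 4+9+19+30+45 = 107.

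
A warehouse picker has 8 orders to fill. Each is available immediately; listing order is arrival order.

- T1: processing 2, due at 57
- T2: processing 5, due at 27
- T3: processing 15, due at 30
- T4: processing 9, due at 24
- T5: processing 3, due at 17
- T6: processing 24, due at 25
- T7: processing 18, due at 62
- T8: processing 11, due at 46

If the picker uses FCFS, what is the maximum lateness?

FIFO (arrival order): T1 T2 T3 T4 T5 T6 T7 T8.
T1: 0→2, due 57, lateness -55
T2: 2→7, due 27, lateness -20
T3: 7→22, due 30, lateness -8
T4: 22→31, due 24, lateness 7
T5: 31→34, due 17, lateness 17
T6: 34→58, due 25, lateness 33
T7: 58→76, due 62, lateness 14
T8: 76→87, due 46, lateness 41
Maximum = 41.

41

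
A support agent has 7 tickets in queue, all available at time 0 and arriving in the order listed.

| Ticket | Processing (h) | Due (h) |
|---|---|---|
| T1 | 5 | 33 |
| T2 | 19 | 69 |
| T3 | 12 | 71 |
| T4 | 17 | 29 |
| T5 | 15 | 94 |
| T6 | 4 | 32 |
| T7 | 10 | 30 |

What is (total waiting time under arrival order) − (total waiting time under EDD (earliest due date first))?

FIFO (arrival order): T1 T2 T3 T4 T5 T6 T7.
T1: waits 0, runs 0→5
T2: waits 5, runs 5→24
T3: waits 24, runs 24→36
T4: waits 36, runs 36→53
T5: waits 53, runs 53→68
T6: waits 68, runs 68→72
T7: waits 72, runs 72→82
Sum = 0+5+24+36+53+68+72 = 258.
EDD (increasing due date): T4 T7 T6 T1 T2 T3 T5.
T4: waits 0, runs 0→17
T7: waits 17, runs 17→27
T6: waits 27, runs 27→31
T1: waits 31, runs 31→36
T2: waits 36, runs 36→55
T3: waits 55, runs 55→67
T5: waits 67, runs 67→82
Sum = 0+17+27+31+36+55+67 = 233.
Difference = 258 − 233 = 25.

25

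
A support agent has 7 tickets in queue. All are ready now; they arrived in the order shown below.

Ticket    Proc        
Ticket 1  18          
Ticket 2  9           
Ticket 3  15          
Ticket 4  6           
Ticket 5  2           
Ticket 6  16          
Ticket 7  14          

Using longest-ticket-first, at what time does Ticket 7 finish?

63

LPT (decreasing processing time): Ticket 1 Ticket 6 Ticket 3 Ticket 7 Ticket 2 Ticket 4 Ticket 5.
Ticket 1: 0→18
Ticket 6: 18→34
Ticket 3: 34→49
Ticket 7: 49→63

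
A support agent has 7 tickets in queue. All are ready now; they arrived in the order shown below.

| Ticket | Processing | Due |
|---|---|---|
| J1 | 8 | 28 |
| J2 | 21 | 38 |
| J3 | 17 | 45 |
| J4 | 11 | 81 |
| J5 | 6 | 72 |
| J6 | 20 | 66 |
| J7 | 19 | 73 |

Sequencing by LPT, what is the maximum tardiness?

LPT (decreasing processing time): J2 J6 J7 J3 J4 J1 J5.
J2: 0→21, due 38, tardiness 0
J6: 21→41, due 66, tardiness 0
J7: 41→60, due 73, tardiness 0
J3: 60→77, due 45, tardiness 32
J4: 77→88, due 81, tardiness 7
J1: 88→96, due 28, tardiness 68
J5: 96→102, due 72, tardiness 30
Maximum = 68.

68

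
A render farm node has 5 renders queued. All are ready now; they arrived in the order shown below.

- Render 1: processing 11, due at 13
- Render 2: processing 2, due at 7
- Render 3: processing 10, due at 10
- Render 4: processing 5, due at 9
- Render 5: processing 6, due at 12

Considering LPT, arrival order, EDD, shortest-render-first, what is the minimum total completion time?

79

LPT (decreasing processing time): Render 1 Render 3 Render 5 Render 4 Render 2.
Render 1: 0→11
Render 3: 11→21
Render 5: 21→27
Render 4: 27→32
Render 2: 32→34
Sum = 11+21+27+32+34 = 125.
FIFO (arrival order): Render 1 Render 2 Render 3 Render 4 Render 5.
Render 1: 0→11
Render 2: 11→13
Render 3: 13→23
Render 4: 23→28
Render 5: 28→34
Sum = 11+13+23+28+34 = 109.
EDD (increasing due date): Render 2 Render 4 Render 3 Render 5 Render 1.
Render 2: 0→2
Render 4: 2→7
Render 3: 7→17
Render 5: 17→23
Render 1: 23→34
Sum = 2+7+17+23+34 = 83.
SPT (increasing processing time): Render 2 Render 4 Render 5 Render 3 Render 1.
Render 2: 0→2
Render 4: 2→7
Render 5: 7→13
Render 3: 13→23
Render 1: 23→34
Sum = 2+7+13+23+34 = 79.
LPT 125, FIFO 109, EDD 83, SPT 79 → minimum 79.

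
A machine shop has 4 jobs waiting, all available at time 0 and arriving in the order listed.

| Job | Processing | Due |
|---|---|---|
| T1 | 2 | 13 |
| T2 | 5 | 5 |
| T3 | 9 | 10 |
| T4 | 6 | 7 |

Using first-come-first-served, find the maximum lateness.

FIFO (arrival order): T1 T2 T3 T4.
T1: 0→2, due 13, lateness -11
T2: 2→7, due 5, lateness 2
T3: 7→16, due 10, lateness 6
T4: 16→22, due 7, lateness 15
Maximum = 15.

15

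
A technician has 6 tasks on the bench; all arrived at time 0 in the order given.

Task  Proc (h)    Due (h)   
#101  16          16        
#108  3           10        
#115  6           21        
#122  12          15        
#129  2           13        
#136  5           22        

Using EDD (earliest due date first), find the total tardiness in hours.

59

EDD (increasing due date): #108 #129 #122 #101 #115 #136.
#108: 0→3, due 10, tardiness 0
#129: 3→5, due 13, tardiness 0
#122: 5→17, due 15, tardiness 2
#101: 17→33, due 16, tardiness 17
#115: 33→39, due 21, tardiness 18
#136: 39→44, due 22, tardiness 22
Sum = 0+0+2+17+18+22 = 59.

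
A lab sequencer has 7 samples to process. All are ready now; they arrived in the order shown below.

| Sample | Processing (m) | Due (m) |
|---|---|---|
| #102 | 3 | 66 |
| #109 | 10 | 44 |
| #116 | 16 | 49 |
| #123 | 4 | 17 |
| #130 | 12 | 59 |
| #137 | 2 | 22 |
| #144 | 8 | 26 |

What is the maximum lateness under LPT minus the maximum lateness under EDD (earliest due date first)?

LPT (decreasing processing time): #116 #130 #109 #144 #123 #102 #137.
#116: 0→16, due 49, lateness -33
#130: 16→28, due 59, lateness -31
#109: 28→38, due 44, lateness -6
#144: 38→46, due 26, lateness 20
#123: 46→50, due 17, lateness 33
#102: 50→53, due 66, lateness -13
#137: 53→55, due 22, lateness 33
Maximum = 33.
EDD (increasing due date): #123 #137 #144 #109 #116 #130 #102.
#123: 0→4, due 17, lateness -13
#137: 4→6, due 22, lateness -16
#144: 6→14, due 26, lateness -12
#109: 14→24, due 44, lateness -20
#116: 24→40, due 49, lateness -9
#130: 40→52, due 59, lateness -7
#102: 52→55, due 66, lateness -11
Maximum = -7.
Difference = 33 − -7 = 40.

40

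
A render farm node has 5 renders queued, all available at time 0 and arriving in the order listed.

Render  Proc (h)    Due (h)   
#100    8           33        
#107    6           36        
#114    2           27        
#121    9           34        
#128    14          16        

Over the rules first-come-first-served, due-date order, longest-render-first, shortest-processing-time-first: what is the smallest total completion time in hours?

90

FIFO (arrival order): #100 #107 #114 #121 #128.
#100: 0→8
#107: 8→14
#114: 14→16
#121: 16→25
#128: 25→39
Sum = 8+14+16+25+39 = 102.
EDD (increasing due date): #128 #114 #100 #121 #107.
#128: 0→14
#114: 14→16
#100: 16→24
#121: 24→33
#107: 33→39
Sum = 14+16+24+33+39 = 126.
LPT (decreasing processing time): #128 #121 #100 #107 #114.
#128: 0→14
#121: 14→23
#100: 23→31
#107: 31→37
#114: 37→39
Sum = 14+23+31+37+39 = 144.
SPT (increasing processing time): #114 #107 #100 #121 #128.
#114: 0→2
#107: 2→8
#100: 8→16
#121: 16→25
#128: 25→39
Sum = 2+8+16+25+39 = 90.
FIFO 102, EDD 126, LPT 144, SPT 90 → minimum 90.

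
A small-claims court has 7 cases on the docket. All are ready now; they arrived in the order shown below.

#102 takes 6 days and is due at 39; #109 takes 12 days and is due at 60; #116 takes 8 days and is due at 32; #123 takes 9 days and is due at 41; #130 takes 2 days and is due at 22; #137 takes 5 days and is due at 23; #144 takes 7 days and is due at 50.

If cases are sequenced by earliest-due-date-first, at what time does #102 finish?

EDD (increasing due date): #130 #137 #116 #102 #123 #144 #109.
#130: 0→2
#137: 2→7
#116: 7→15
#102: 15→21

21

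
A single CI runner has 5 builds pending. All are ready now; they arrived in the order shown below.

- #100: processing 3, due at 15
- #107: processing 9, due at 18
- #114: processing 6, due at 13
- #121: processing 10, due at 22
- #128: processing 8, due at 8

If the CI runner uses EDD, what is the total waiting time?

65

EDD (increasing due date): #128 #114 #100 #107 #121.
#128: waits 0, runs 0→8
#114: waits 8, runs 8→14
#100: waits 14, runs 14→17
#107: waits 17, runs 17→26
#121: waits 26, runs 26→36
Sum = 0+8+14+17+26 = 65.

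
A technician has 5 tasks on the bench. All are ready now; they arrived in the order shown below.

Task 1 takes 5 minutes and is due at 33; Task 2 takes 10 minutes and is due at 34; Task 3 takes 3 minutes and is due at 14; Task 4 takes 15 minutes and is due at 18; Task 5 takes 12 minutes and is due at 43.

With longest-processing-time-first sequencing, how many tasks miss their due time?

3

LPT (decreasing processing time): Task 4 Task 5 Task 2 Task 1 Task 3.
Task 4: 0→15, due 18, tardiness 0
Task 5: 15→27, due 43, tardiness 0
Task 2: 27→37, due 34, tardiness 3
Task 1: 37→42, due 33, tardiness 9
Task 3: 42→45, due 14, tardiness 31
Late tasks: 3.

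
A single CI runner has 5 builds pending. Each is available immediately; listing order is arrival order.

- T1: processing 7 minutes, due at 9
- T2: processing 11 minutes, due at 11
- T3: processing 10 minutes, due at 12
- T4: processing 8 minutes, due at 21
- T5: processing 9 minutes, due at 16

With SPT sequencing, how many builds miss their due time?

SPT (increasing processing time): T1 T4 T5 T3 T2.
T1: 0→7, due 9, tardiness 0
T4: 7→15, due 21, tardiness 0
T5: 15→24, due 16, tardiness 8
T3: 24→34, due 12, tardiness 22
T2: 34→45, due 11, tardiness 34
Late builds: 3.

3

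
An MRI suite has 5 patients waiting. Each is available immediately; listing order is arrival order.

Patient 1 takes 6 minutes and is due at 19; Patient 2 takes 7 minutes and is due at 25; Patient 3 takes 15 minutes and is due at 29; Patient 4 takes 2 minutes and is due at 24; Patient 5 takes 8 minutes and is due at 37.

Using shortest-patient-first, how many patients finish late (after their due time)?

1

SPT (increasing processing time): Patient 4 Patient 1 Patient 2 Patient 5 Patient 3.
Patient 4: 0→2, due 24, tardiness 0
Patient 1: 2→8, due 19, tardiness 0
Patient 2: 8→15, due 25, tardiness 0
Patient 5: 15→23, due 37, tardiness 0
Patient 3: 23→38, due 29, tardiness 9
Late patients: 1.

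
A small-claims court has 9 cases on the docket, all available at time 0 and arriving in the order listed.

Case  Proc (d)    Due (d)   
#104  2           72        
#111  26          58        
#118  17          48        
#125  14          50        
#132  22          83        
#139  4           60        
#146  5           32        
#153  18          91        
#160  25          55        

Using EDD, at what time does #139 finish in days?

91

EDD (increasing due date): #146 #118 #125 #160 #111 #139 #104 #132 #153.
#146: 0→5
#118: 5→22
#125: 22→36
#160: 36→61
#111: 61→87
#139: 87→91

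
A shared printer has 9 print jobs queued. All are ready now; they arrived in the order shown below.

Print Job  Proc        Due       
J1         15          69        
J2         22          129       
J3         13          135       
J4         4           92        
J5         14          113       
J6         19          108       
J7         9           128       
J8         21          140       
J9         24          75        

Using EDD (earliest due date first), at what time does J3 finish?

EDD (increasing due date): J1 J9 J4 J6 J5 J7 J2 J3 J8.
J1: 0→15
J9: 15→39
J4: 39→43
J6: 43→62
J5: 62→76
J7: 76→85
J2: 85→107
J3: 107→120

120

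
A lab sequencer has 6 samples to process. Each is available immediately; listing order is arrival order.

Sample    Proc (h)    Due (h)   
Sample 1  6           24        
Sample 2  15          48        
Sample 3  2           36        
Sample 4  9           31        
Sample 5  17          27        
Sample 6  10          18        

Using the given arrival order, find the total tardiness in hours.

64

FIFO (arrival order): Sample 1 Sample 2 Sample 3 Sample 4 Sample 5 Sample 6.
Sample 1: 0→6, due 24, tardiness 0
Sample 2: 6→21, due 48, tardiness 0
Sample 3: 21→23, due 36, tardiness 0
Sample 4: 23→32, due 31, tardiness 1
Sample 5: 32→49, due 27, tardiness 22
Sample 6: 49→59, due 18, tardiness 41
Sum = 0+0+0+1+22+41 = 64.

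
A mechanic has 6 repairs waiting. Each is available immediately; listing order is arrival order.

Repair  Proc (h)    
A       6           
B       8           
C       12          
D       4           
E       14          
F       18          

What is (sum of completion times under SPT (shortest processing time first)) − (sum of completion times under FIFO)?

-14

SPT (increasing processing time): D A B C E F.
D: 0→4
A: 4→10
B: 10→18
C: 18→30
E: 30→44
F: 44→62
Sum = 4+10+18+30+44+62 = 168.
FIFO (arrival order): A B C D E F.
A: 0→6
B: 6→14
C: 14→26
D: 26→30
E: 30→44
F: 44→62
Sum = 6+14+26+30+44+62 = 182.
Difference = 168 − 182 = -14.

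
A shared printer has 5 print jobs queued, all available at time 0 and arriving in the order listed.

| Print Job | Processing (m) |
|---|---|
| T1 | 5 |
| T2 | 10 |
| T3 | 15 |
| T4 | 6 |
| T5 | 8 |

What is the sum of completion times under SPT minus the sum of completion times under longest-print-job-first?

SPT (increasing processing time): T1 T4 T5 T2 T3.
T1: 0→5
T4: 5→11
T5: 11→19
T2: 19→29
T3: 29→44
Sum = 5+11+19+29+44 = 108.
LPT (decreasing processing time): T3 T2 T5 T4 T1.
T3: 0→15
T2: 15→25
T5: 25→33
T4: 33→39
T1: 39→44
Sum = 15+25+33+39+44 = 156.
Difference = 108 − 156 = -48.

-48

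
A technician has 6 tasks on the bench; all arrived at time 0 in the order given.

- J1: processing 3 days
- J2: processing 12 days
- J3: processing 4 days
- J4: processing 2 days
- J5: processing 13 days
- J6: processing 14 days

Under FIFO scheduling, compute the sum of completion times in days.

140

FIFO (arrival order): J1 J2 J3 J4 J5 J6.
J1: 0→3
J2: 3→15
J3: 15→19
J4: 19→21
J5: 21→34
J6: 34→48
Sum = 3+15+19+21+34+48 = 140.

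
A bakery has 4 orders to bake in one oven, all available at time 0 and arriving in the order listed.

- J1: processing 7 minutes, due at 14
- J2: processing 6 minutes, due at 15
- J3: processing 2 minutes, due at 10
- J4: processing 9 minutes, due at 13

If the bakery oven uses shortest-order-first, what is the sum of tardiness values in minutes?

12

SPT (increasing processing time): J3 J2 J1 J4.
J3: 0→2, due 10, tardiness 0
J2: 2→8, due 15, tardiness 0
J1: 8→15, due 14, tardiness 1
J4: 15→24, due 13, tardiness 11
Sum = 0+0+1+11 = 12.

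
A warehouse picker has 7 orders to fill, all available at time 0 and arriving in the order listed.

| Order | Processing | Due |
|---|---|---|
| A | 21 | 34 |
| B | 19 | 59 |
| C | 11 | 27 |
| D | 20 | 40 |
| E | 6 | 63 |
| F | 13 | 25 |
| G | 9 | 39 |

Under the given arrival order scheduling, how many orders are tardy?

FIFO (arrival order): A B C D E F G.
A: 0→21, due 34, tardiness 0
B: 21→40, due 59, tardiness 0
C: 40→51, due 27, tardiness 24
D: 51→71, due 40, tardiness 31
E: 71→77, due 63, tardiness 14
F: 77→90, due 25, tardiness 65
G: 90→99, due 39, tardiness 60
Late orders: 5.

5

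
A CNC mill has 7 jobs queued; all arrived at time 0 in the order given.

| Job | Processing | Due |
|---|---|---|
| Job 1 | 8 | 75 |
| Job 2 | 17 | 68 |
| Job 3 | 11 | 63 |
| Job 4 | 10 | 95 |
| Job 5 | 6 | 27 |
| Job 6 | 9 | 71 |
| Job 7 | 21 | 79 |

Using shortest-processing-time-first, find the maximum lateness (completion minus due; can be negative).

3

SPT (increasing processing time): Job 5 Job 1 Job 6 Job 4 Job 3 Job 2 Job 7.
Job 5: 0→6, due 27, lateness -21
Job 1: 6→14, due 75, lateness -61
Job 6: 14→23, due 71, lateness -48
Job 4: 23→33, due 95, lateness -62
Job 3: 33→44, due 63, lateness -19
Job 2: 44→61, due 68, lateness -7
Job 7: 61→82, due 79, lateness 3
Maximum = 3.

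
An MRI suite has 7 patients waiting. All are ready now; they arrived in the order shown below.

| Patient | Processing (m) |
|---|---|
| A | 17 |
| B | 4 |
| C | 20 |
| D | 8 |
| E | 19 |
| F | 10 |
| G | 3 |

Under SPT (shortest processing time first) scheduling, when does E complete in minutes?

SPT (increasing processing time): G B D F A E C.
G: 0→3
B: 3→7
D: 7→15
F: 15→25
A: 25→42
E: 42→61

61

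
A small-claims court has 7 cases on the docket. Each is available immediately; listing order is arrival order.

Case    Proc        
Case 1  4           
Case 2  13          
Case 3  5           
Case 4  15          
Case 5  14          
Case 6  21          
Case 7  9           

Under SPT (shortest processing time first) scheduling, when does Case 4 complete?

SPT (increasing processing time): Case 1 Case 3 Case 7 Case 2 Case 5 Case 4 Case 6.
Case 1: 0→4
Case 3: 4→9
Case 7: 9→18
Case 2: 18→31
Case 5: 31→45
Case 4: 45→60

60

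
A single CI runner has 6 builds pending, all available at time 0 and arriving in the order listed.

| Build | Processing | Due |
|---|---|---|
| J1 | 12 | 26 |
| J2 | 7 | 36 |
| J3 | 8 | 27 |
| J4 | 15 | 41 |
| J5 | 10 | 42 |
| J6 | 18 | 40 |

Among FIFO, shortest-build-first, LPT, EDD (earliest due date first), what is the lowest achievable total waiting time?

136

FIFO (arrival order): J1 J2 J3 J4 J5 J6.
J1: waits 0, runs 0→12
J2: waits 12, runs 12→19
J3: waits 19, runs 19→27
J4: waits 27, runs 27→42
J5: waits 42, runs 42→52
J6: waits 52, runs 52→70
Sum = 0+12+19+27+42+52 = 152.
SPT (increasing processing time): J2 J3 J5 J1 J4 J6.
J2: waits 0, runs 0→7
J3: waits 7, runs 7→15
J5: waits 15, runs 15→25
J1: waits 25, runs 25→37
J4: waits 37, runs 37→52
J6: waits 52, runs 52→70
Sum = 0+7+15+25+37+52 = 136.
LPT (decreasing processing time): J6 J4 J1 J5 J3 J2.
J6: waits 0, runs 0→18
J4: waits 18, runs 18→33
J1: waits 33, runs 33→45
J5: waits 45, runs 45→55
J3: waits 55, runs 55→63
J2: waits 63, runs 63→70
Sum = 0+18+33+45+55+63 = 214.
EDD (increasing due date): J1 J3 J2 J6 J4 J5.
J1: waits 0, runs 0→12
J3: waits 12, runs 12→20
J2: waits 20, runs 20→27
J6: waits 27, runs 27→45
J4: waits 45, runs 45→60
J5: waits 60, runs 60→70
Sum = 0+12+20+27+45+60 = 164.
FIFO 152, SPT 136, LPT 214, EDD 164 → minimum 136.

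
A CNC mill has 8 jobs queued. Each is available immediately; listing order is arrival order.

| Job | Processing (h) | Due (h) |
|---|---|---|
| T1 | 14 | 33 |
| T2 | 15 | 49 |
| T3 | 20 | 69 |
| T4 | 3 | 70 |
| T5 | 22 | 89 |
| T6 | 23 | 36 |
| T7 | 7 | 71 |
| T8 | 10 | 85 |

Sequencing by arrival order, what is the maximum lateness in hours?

FIFO (arrival order): T1 T2 T3 T4 T5 T6 T7 T8.
T1: 0→14, due 33, lateness -19
T2: 14→29, due 49, lateness -20
T3: 29→49, due 69, lateness -20
T4: 49→52, due 70, lateness -18
T5: 52→74, due 89, lateness -15
T6: 74→97, due 36, lateness 61
T7: 97→104, due 71, lateness 33
T8: 104→114, due 85, lateness 29
Maximum = 61.

61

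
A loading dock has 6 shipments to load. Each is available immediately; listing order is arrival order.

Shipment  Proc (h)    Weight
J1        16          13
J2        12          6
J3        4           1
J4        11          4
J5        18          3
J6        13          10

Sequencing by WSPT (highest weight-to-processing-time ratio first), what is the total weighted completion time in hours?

1230

WSPT (decreasing weight/processing-time ratio): J1 J6 J2 J4 J3 J5.
J1: finishes 16, weight 13, w·C = 208
J6: finishes 29, weight 10, w·C = 290
J2: finishes 41, weight 6, w·C = 246
J4: finishes 52, weight 4, w·C = 208
J3: finishes 56, weight 1, w·C = 56
J5: finishes 74, weight 3, w·C = 222
Sum = 208+290+246+208+56+222 = 1230.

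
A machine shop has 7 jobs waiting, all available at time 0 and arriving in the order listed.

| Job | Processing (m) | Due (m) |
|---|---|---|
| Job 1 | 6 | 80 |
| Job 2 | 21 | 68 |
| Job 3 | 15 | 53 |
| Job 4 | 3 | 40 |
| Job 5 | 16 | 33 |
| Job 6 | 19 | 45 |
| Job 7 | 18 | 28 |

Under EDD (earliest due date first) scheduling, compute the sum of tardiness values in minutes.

72

EDD (increasing due date): Job 7 Job 5 Job 4 Job 6 Job 3 Job 2 Job 1.
Job 7: 0→18, due 28, tardiness 0
Job 5: 18→34, due 33, tardiness 1
Job 4: 34→37, due 40, tardiness 0
Job 6: 37→56, due 45, tardiness 11
Job 3: 56→71, due 53, tardiness 18
Job 2: 71→92, due 68, tardiness 24
Job 1: 92→98, due 80, tardiness 18
Sum = 0+1+0+11+18+24+18 = 72.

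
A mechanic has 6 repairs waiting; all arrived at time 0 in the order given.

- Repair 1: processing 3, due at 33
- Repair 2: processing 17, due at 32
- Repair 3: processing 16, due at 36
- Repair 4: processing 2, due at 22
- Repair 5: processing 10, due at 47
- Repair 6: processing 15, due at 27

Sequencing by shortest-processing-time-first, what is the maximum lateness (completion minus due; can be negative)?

31

SPT (increasing processing time): Repair 4 Repair 1 Repair 5 Repair 6 Repair 3 Repair 2.
Repair 4: 0→2, due 22, lateness -20
Repair 1: 2→5, due 33, lateness -28
Repair 5: 5→15, due 47, lateness -32
Repair 6: 15→30, due 27, lateness 3
Repair 3: 30→46, due 36, lateness 10
Repair 2: 46→63, due 32, lateness 31
Maximum = 31.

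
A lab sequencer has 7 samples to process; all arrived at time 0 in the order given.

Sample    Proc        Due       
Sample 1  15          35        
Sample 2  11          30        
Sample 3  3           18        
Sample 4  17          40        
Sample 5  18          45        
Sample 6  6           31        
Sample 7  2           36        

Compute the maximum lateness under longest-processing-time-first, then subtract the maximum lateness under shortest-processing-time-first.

LPT (decreasing processing time): Sample 5 Sample 4 Sample 1 Sample 2 Sample 6 Sample 3 Sample 7.
Sample 5: 0→18, due 45, lateness -27
Sample 4: 18→35, due 40, lateness -5
Sample 1: 35→50, due 35, lateness 15
Sample 2: 50→61, due 30, lateness 31
Sample 6: 61→67, due 31, lateness 36
Sample 3: 67→70, due 18, lateness 52
Sample 7: 70→72, due 36, lateness 36
Maximum = 52.
SPT (increasing processing time): Sample 7 Sample 3 Sample 6 Sample 2 Sample 1 Sample 4 Sample 5.
Sample 7: 0→2, due 36, lateness -34
Sample 3: 2→5, due 18, lateness -13
Sample 6: 5→11, due 31, lateness -20
Sample 2: 11→22, due 30, lateness -8
Sample 1: 22→37, due 35, lateness 2
Sample 4: 37→54, due 40, lateness 14
Sample 5: 54→72, due 45, lateness 27
Maximum = 27.
Difference = 52 − 27 = 25.

25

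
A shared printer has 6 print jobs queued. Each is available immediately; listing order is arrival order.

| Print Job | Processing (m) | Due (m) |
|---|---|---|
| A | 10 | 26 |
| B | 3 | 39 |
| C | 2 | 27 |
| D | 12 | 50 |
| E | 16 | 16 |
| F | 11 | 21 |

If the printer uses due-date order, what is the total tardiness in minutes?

EDD (increasing due date): E F A C B D.
E: 0→16, due 16, tardiness 0
F: 16→27, due 21, tardiness 6
A: 27→37, due 26, tardiness 11
C: 37→39, due 27, tardiness 12
B: 39→42, due 39, tardiness 3
D: 42→54, due 50, tardiness 4
Sum = 0+6+11+12+3+4 = 36.

36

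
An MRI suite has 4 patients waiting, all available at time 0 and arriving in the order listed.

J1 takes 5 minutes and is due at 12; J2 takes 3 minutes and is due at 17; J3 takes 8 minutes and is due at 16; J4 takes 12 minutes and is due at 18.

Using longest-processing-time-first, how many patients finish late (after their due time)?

LPT (decreasing processing time): J4 J3 J1 J2.
J4: 0→12, due 18, tardiness 0
J3: 12→20, due 16, tardiness 4
J1: 20→25, due 12, tardiness 13
J2: 25→28, due 17, tardiness 11
Late patients: 3.

3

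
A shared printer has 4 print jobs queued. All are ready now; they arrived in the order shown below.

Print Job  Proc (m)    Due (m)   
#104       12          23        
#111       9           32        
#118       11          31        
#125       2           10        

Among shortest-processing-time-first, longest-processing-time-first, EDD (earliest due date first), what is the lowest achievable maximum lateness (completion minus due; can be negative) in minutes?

2

SPT (increasing processing time): #125 #111 #118 #104.
#125: 0→2, due 10, lateness -8
#111: 2→11, due 32, lateness -21
#118: 11→22, due 31, lateness -9
#104: 22→34, due 23, lateness 11
Maximum = 11.
LPT (decreasing processing time): #104 #118 #111 #125.
#104: 0→12, due 23, lateness -11
#118: 12→23, due 31, lateness -8
#111: 23→32, due 32, lateness 0
#125: 32→34, due 10, lateness 24
Maximum = 24.
EDD (increasing due date): #125 #104 #118 #111.
#125: 0→2, due 10, lateness -8
#104: 2→14, due 23, lateness -9
#118: 14→25, due 31, lateness -6
#111: 25→34, due 32, lateness 2
Maximum = 2.
SPT 11, LPT 24, EDD 2 → minimum 2.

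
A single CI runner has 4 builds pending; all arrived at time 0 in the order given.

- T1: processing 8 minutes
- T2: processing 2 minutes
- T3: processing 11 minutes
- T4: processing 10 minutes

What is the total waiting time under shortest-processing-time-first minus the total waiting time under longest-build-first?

-29

SPT (increasing processing time): T2 T1 T4 T3.
T2: waits 0, runs 0→2
T1: waits 2, runs 2→10
T4: waits 10, runs 10→20
T3: waits 20, runs 20→31
Sum = 0+2+10+20 = 32.
LPT (decreasing processing time): T3 T4 T1 T2.
T3: waits 0, runs 0→11
T4: waits 11, runs 11→21
T1: waits 21, runs 21→29
T2: waits 29, runs 29→31
Sum = 0+11+21+29 = 61.
Difference = 32 − 61 = -29.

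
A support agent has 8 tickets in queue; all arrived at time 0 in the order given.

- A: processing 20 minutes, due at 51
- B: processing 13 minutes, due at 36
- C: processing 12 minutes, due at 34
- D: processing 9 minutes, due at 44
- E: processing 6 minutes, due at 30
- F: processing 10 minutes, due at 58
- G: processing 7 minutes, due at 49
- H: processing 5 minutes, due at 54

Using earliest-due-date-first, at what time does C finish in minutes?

18

EDD (increasing due date): E C B D G A H F.
E: 0→6
C: 6→18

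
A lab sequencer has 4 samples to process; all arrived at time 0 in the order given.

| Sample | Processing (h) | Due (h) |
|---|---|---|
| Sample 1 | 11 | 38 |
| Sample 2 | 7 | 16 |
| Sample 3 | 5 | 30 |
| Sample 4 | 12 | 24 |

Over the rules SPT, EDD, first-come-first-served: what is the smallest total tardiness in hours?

SPT (increasing processing time): Sample 3 Sample 2 Sample 1 Sample 4.
Sample 3: 0→5, due 30, tardiness 0
Sample 2: 5→12, due 16, tardiness 0
Sample 1: 12→23, due 38, tardiness 0
Sample 4: 23→35, due 24, tardiness 11
Sum = 0+0+0+11 = 11.
EDD (increasing due date): Sample 2 Sample 4 Sample 3 Sample 1.
Sample 2: 0→7, due 16, tardiness 0
Sample 4: 7→19, due 24, tardiness 0
Sample 3: 19→24, due 30, tardiness 0
Sample 1: 24→35, due 38, tardiness 0
Sum = 0+0+0+0 = 0.
FIFO (arrival order): Sample 1 Sample 2 Sample 3 Sample 4.
Sample 1: 0→11, due 38, tardiness 0
Sample 2: 11→18, due 16, tardiness 2
Sample 3: 18→23, due 30, tardiness 0
Sample 4: 23→35, due 24, tardiness 11
Sum = 0+2+0+11 = 13.
SPT 11, EDD 0, FIFO 13 → minimum 0.

0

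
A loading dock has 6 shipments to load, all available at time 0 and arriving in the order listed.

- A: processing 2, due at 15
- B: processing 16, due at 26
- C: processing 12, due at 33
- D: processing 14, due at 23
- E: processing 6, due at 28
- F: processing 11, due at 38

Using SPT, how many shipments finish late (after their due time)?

SPT (increasing processing time): A E F C D B.
A: 0→2, due 15, tardiness 0
E: 2→8, due 28, tardiness 0
F: 8→19, due 38, tardiness 0
C: 19→31, due 33, tardiness 0
D: 31→45, due 23, tardiness 22
B: 45→61, due 26, tardiness 35
Late shipments: 2.

2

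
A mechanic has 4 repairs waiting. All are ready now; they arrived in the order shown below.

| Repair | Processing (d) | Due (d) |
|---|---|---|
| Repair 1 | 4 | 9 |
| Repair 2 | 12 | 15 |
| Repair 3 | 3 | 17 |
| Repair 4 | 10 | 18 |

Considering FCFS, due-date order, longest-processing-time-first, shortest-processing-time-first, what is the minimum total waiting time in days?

FIFO (arrival order): Repair 1 Repair 2 Repair 3 Repair 4.
Repair 1: waits 0, runs 0→4
Repair 2: waits 4, runs 4→16
Repair 3: waits 16, runs 16→19
Repair 4: waits 19, runs 19→29
Sum = 0+4+16+19 = 39.
EDD (increasing due date): Repair 1 Repair 2 Repair 3 Repair 4.
Repair 1: waits 0, runs 0→4
Repair 2: waits 4, runs 4→16
Repair 3: waits 16, runs 16→19
Repair 4: waits 19, runs 19→29
Sum = 0+4+16+19 = 39.
LPT (decreasing processing time): Repair 2 Repair 4 Repair 1 Repair 3.
Repair 2: waits 0, runs 0→12
Repair 4: waits 12, runs 12→22
Repair 1: waits 22, runs 22→26
Repair 3: waits 26, runs 26→29
Sum = 0+12+22+26 = 60.
SPT (increasing processing time): Repair 3 Repair 1 Repair 4 Repair 2.
Repair 3: waits 0, runs 0→3
Repair 1: waits 3, runs 3→7
Repair 4: waits 7, runs 7→17
Repair 2: waits 17, runs 17→29
Sum = 0+3+7+17 = 27.
FIFO 39, EDD 39, LPT 60, SPT 27 → minimum 27.

27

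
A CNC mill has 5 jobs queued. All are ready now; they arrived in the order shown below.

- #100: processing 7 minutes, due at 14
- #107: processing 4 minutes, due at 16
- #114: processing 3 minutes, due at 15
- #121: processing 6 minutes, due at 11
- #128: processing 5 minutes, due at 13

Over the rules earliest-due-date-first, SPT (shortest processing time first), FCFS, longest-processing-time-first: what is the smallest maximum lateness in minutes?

EDD (increasing due date): #121 #128 #100 #114 #107.
#121: 0→6, due 11, lateness -5
#128: 6→11, due 13, lateness -2
#100: 11→18, due 14, lateness 4
#114: 18→21, due 15, lateness 6
#107: 21→25, due 16, lateness 9
Maximum = 9.
SPT (increasing processing time): #114 #107 #128 #121 #100.
#114: 0→3, due 15, lateness -12
#107: 3→7, due 16, lateness -9
#128: 7→12, due 13, lateness -1
#121: 12→18, due 11, lateness 7
#100: 18→25, due 14, lateness 11
Maximum = 11.
FIFO (arrival order): #100 #107 #114 #121 #128.
#100: 0→7, due 14, lateness -7
#107: 7→11, due 16, lateness -5
#114: 11→14, due 15, lateness -1
#121: 14→20, due 11, lateness 9
#128: 20→25, due 13, lateness 12
Maximum = 12.
LPT (decreasing processing time): #100 #121 #128 #107 #114.
#100: 0→7, due 14, lateness -7
#121: 7→13, due 11, lateness 2
#128: 13→18, due 13, lateness 5
#107: 18→22, due 16, lateness 6
#114: 22→25, due 15, lateness 10
Maximum = 10.
EDD 9, SPT 11, FIFO 12, LPT 10 → minimum 9.

9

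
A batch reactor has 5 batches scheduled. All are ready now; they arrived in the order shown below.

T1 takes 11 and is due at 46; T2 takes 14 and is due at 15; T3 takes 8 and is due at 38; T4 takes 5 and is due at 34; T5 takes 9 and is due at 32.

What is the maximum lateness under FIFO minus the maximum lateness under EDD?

14

FIFO (arrival order): T1 T2 T3 T4 T5.
T1: 0→11, due 46, lateness -35
T2: 11→25, due 15, lateness 10
T3: 25→33, due 38, lateness -5
T4: 33→38, due 34, lateness 4
T5: 38→47, due 32, lateness 15
Maximum = 15.
EDD (increasing due date): T2 T5 T4 T3 T1.
T2: 0→14, due 15, lateness -1
T5: 14→23, due 32, lateness -9
T4: 23→28, due 34, lateness -6
T3: 28→36, due 38, lateness -2
T1: 36→47, due 46, lateness 1
Maximum = 1.
Difference = 15 − 1 = 14.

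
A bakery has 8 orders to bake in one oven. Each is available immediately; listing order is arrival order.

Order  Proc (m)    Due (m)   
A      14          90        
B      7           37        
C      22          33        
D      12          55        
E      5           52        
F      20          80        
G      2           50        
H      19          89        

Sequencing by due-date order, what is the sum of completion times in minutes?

422

EDD (increasing due date): C B G E D F H A.
C: 0→22
B: 22→29
G: 29→31
E: 31→36
D: 36→48
F: 48→68
H: 68→87
A: 87→101
Sum = 22+29+31+36+48+68+87+101 = 422.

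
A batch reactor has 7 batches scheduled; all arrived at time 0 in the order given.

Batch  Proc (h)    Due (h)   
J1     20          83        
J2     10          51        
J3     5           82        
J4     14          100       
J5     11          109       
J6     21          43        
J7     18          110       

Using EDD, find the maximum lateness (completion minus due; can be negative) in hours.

-11

EDD (increasing due date): J6 J2 J3 J1 J4 J5 J7.
J6: 0→21, due 43, lateness -22
J2: 21→31, due 51, lateness -20
J3: 31→36, due 82, lateness -46
J1: 36→56, due 83, lateness -27
J4: 56→70, due 100, lateness -30
J5: 70→81, due 109, lateness -28
J7: 81→99, due 110, lateness -11
Maximum = -11.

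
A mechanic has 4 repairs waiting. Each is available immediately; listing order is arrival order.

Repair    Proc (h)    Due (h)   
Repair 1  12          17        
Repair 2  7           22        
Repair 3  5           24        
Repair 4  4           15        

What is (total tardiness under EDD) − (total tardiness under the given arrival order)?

-8

EDD (increasing due date): Repair 4 Repair 1 Repair 2 Repair 3.
Repair 4: 0→4, due 15, tardiness 0
Repair 1: 4→16, due 17, tardiness 0
Repair 2: 16→23, due 22, tardiness 1
Repair 3: 23→28, due 24, tardiness 4
Sum = 0+0+1+4 = 5.
FIFO (arrival order): Repair 1 Repair 2 Repair 3 Repair 4.
Repair 1: 0→12, due 17, tardiness 0
Repair 2: 12→19, due 22, tardiness 0
Repair 3: 19→24, due 24, tardiness 0
Repair 4: 24→28, due 15, tardiness 13
Sum = 0+0+0+13 = 13.
Difference = 5 − 13 = -8.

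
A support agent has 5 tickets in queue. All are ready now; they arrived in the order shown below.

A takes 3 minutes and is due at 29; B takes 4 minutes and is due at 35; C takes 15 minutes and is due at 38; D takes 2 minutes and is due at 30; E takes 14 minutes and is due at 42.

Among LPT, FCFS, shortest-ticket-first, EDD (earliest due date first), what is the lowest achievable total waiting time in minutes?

39

LPT (decreasing processing time): C E B A D.
C: waits 0, runs 0→15
E: waits 15, runs 15→29
B: waits 29, runs 29→33
A: waits 33, runs 33→36
D: waits 36, runs 36→38
Sum = 0+15+29+33+36 = 113.
FIFO (arrival order): A B C D E.
A: waits 0, runs 0→3
B: waits 3, runs 3→7
C: waits 7, runs 7→22
D: waits 22, runs 22→24
E: waits 24, runs 24→38
Sum = 0+3+7+22+24 = 56.
SPT (increasing processing time): D A B E C.
D: waits 0, runs 0→2
A: waits 2, runs 2→5
B: waits 5, runs 5→9
E: waits 9, runs 9→23
C: waits 23, runs 23→38
Sum = 0+2+5+9+23 = 39.
EDD (increasing due date): A D B C E.
A: waits 0, runs 0→3
D: waits 3, runs 3→5
B: waits 5, runs 5→9
C: waits 9, runs 9→24
E: waits 24, runs 24→38
Sum = 0+3+5+9+24 = 41.
LPT 113, FIFO 56, SPT 39, EDD 41 → minimum 39.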